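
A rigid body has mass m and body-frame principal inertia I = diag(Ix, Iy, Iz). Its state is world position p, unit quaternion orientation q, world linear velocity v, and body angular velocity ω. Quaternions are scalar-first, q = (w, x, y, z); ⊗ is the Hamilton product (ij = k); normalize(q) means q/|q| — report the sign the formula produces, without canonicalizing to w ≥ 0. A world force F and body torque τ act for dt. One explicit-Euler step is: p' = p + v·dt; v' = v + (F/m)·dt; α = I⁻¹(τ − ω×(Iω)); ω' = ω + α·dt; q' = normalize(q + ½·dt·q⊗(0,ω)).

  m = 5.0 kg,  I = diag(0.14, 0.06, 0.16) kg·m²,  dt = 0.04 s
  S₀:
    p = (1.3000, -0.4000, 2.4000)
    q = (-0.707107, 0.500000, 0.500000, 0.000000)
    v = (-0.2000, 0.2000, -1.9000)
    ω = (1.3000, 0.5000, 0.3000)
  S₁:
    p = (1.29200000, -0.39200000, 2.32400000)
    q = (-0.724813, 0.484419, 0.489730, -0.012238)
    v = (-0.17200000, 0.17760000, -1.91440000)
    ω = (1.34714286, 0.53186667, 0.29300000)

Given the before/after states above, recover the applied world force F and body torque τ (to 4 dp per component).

velocity change Δv = (0.02800000, -0.02240000, -0.01440000)
applied force F = (3.5000, -2.8000, -1.8000)
rate change Δω = (0.04714286, 0.03186667, -0.00700000)
precession coupling = (0.0150, -0.0078, -0.0520)
applied torque τ = (0.1800, 0.0400, -0.0800)

F = (3.5000, -2.8000, -1.8000)
τ = (0.1800, 0.0400, -0.0800)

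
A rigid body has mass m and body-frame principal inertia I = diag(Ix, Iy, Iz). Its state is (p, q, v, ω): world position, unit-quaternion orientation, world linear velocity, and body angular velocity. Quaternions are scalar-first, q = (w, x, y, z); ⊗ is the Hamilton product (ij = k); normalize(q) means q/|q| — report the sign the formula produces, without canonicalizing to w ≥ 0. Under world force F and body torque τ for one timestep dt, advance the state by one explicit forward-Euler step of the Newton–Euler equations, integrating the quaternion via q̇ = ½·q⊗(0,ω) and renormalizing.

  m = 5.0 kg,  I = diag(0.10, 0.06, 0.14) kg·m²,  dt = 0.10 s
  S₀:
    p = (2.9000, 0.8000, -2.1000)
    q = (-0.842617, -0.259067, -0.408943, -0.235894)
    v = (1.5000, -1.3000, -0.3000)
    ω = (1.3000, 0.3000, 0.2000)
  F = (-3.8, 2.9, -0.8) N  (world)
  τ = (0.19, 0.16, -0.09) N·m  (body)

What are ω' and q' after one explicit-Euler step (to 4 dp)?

ω' = (1.4852, 0.5840, 0.1469)
q' = (-0.8154, -0.3137, -0.4333, -0.2211)

α = I⁻¹(τ − ω×Iω) = (1.8520, 2.8400, -0.5314)
ω + α·dt = (1.4852, 0.5840, 0.1469)
Hamilton product q⊗(0,ω) = (0.5066488, -1.1064225, -0.5076339, 0.2853824)
q + ½dt·q⊗(0,ω), renormalized = (-0.8154, -0.3137, -0.4333, -0.2211)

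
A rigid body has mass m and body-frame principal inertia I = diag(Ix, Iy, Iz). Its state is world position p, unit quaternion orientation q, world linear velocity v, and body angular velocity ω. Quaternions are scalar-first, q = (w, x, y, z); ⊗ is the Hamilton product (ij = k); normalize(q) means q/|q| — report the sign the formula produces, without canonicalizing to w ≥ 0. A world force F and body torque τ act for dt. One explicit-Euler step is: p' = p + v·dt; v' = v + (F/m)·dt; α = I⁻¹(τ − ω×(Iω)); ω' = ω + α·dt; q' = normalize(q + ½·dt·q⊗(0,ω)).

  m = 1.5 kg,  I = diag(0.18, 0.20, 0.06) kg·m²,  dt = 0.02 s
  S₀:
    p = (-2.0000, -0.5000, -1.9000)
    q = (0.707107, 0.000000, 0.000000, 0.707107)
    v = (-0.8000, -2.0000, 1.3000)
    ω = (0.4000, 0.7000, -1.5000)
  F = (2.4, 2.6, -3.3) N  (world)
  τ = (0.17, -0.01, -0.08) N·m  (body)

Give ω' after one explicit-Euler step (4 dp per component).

gyro term ω×Iω = (0.1470, -0.0720, 0.0056)
(τ − ω×Iω)/I = (0.1278, 0.3100, -1.4267)
ω + α·dt = (0.4026, 0.7062, -1.5285)

ω' = (0.4026, 0.7062, -1.5285)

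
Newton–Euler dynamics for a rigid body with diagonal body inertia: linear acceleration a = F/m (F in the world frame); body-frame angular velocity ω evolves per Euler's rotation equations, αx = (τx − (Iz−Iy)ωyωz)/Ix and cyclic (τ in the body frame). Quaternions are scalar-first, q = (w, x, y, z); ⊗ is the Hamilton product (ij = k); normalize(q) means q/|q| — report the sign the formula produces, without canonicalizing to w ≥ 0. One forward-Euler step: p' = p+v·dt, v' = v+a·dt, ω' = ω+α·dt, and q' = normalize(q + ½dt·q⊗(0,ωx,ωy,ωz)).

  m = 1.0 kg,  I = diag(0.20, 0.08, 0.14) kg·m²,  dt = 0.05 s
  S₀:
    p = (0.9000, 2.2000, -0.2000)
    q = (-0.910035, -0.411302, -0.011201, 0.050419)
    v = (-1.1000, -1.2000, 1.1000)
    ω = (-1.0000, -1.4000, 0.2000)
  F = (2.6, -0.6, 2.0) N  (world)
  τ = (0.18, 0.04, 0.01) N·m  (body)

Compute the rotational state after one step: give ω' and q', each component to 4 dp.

ω' = (-0.9508, -1.3675, 0.2636)
q' = (-0.9201, -0.3865, 0.0214, 0.0599)

angular accel α = (0.9840, 0.6500, 1.2714)
ω' = ω + α·dt = (-0.9508, -1.3675, 0.2636)
q⊗(0,ω) = (-0.4370672, 0.9783814, 1.3058904, 0.3826148)
q' = normalize(q + ½dt·q⊗(0,ω)) = (-0.9201, -0.3865, 0.0214, 0.0599)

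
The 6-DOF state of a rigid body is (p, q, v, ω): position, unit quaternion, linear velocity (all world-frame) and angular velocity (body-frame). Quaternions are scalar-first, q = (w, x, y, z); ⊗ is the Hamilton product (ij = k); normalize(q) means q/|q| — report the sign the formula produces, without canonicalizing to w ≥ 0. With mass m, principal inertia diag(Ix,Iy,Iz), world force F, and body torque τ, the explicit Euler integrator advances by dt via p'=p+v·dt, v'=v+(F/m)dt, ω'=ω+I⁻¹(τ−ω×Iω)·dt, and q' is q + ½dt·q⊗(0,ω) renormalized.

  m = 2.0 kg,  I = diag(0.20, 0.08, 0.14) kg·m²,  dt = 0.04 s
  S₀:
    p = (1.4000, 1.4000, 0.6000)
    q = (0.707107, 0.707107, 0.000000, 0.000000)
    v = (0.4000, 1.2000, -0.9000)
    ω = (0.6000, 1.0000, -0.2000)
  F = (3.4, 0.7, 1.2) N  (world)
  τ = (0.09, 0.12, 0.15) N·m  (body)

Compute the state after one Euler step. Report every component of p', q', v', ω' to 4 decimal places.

p' = p + v·dt = (1.4160, 1.4480, 0.5640)
v + (F/m)dt = (0.4680, 1.2140, -0.8760)
precession coupling ω×(Iω) = (-0.0120, -0.0072, -0.0720)
angular accel α = (0.5100, 1.5900, 1.5857)
ω' = ω + α·dt = (0.6204, 1.0636, -0.1366)
2q̇ = q⊗(0,ω) = (-0.4242642, 0.4242642, 0.8485284, 0.5656856)
updated quaternion q' = (0.6984, 0.7154, 0.0170, 0.0113)

p' = (1.4160, 1.4480, 0.5640)
q' = (0.6984, 0.7154, 0.0170, 0.0113)
v' = (0.4680, 1.2140, -0.8760)
ω' = (0.6204, 1.0636, -0.1366)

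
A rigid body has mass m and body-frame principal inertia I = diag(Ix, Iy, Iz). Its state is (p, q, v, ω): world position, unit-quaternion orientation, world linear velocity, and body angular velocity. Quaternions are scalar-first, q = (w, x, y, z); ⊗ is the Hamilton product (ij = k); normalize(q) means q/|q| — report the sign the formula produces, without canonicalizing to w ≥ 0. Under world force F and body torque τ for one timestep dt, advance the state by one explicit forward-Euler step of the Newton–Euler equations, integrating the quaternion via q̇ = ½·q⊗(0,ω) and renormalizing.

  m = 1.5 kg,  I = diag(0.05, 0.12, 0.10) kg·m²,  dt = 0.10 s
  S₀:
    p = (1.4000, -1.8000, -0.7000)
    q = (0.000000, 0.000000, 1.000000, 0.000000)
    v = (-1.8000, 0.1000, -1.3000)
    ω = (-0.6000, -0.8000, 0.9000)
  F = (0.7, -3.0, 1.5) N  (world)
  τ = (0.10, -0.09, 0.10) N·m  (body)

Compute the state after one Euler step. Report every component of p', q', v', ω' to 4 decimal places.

a = F/m = (0.4667, -2.0000, 1.0000)
p + v·dt = (1.2200, -1.7900, -0.8300)
v' = v + a·dt = (-1.7533, -0.1000, -1.2000)
gyro term ω×Iω = (0.0144, 0.0270, 0.0336)
(τ − ω×Iω)/I = (1.7120, -0.9750, 0.6640)
new body rate ω' = (-0.4288, -0.8975, 0.9664)
2q̇ = q⊗(0,ω) = (0.8000000, 0.9000000, 0.0000000, 0.6000000)
updated quaternion q' = (0.0399, 0.0449, 0.9977, 0.0299)

p' = (1.2200, -1.7900, -0.8300)
q' = (0.0399, 0.0449, 0.9977, 0.0299)
v' = (-1.7533, -0.1000, -1.2000)
ω' = (-0.4288, -0.8975, 0.9664)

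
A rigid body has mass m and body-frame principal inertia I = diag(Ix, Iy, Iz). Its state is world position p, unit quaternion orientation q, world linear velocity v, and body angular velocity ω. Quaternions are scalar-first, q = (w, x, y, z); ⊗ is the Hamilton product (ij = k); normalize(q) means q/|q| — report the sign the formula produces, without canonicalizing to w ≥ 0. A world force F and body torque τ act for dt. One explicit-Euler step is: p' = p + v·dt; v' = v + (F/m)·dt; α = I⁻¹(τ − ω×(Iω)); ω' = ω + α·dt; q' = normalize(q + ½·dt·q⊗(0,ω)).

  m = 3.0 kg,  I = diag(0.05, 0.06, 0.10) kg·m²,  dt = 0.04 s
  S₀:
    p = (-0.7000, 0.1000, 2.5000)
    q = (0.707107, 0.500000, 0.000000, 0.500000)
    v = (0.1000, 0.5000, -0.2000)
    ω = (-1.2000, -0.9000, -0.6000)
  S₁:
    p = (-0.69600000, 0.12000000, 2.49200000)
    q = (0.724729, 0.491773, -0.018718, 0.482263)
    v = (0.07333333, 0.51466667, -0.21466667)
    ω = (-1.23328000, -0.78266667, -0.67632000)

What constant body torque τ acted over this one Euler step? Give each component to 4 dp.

τ = (-0.0200, 0.1400, -0.1800)

rate change Δω = (-0.03328000, 0.11733333, -0.07632000)
applied torque τ = (-0.0200, 0.1400, -0.1800)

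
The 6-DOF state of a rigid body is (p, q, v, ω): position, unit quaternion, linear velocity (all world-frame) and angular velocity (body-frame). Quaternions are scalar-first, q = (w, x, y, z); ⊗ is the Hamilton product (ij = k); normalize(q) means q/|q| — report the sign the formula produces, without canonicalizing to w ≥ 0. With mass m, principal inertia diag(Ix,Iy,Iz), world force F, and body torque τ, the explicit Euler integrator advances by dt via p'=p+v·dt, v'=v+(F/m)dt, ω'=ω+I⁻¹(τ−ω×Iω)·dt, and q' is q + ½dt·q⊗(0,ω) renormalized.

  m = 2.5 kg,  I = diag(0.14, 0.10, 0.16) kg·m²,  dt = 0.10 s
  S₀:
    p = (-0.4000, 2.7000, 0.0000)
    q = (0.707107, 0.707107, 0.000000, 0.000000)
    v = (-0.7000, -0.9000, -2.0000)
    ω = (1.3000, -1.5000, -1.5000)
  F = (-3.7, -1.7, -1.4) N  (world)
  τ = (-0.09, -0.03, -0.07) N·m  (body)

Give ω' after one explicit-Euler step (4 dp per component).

ω' = (1.1393, -1.5690, -1.5925)

ω×(Iω) gyroscopic = (0.1350, 0.0390, 0.0780)
(τ − ω×Iω)/I = (-1.6071, -0.6900, -0.9250)
ω' = ω + α·dt = (1.1393, -1.5690, -1.5925)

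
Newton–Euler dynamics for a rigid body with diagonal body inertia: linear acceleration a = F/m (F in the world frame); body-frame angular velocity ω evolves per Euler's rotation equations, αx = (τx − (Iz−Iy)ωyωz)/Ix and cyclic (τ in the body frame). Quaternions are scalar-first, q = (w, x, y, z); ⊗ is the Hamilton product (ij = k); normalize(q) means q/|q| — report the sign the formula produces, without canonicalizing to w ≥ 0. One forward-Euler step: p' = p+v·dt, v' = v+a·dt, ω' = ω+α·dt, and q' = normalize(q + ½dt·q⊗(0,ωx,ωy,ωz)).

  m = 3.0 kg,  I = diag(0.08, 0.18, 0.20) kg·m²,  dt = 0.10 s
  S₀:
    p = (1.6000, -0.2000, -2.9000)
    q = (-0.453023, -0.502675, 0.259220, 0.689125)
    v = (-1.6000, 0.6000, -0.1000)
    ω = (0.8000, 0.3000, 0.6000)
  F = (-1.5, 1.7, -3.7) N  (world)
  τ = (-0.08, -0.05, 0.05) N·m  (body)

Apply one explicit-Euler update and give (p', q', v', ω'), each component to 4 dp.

p' = (1.4400, -0.1400, -2.9100)
q' = (-0.4569, -0.5226, 0.2947, 0.6567)
v' = (-1.6500, 0.6567, -0.2233)
ω' = (0.6955, 0.3042, 0.6130)

precession coupling ω×(Iω) = (0.0036, -0.0576, 0.0240)
(τ − ω×Iω)/I = (-1.0450, 0.0422, 0.1300)
new body rate ω' = (0.6955, 0.3042, 0.6130)
q⊗(0,ω) = (-0.0891010, -0.4136239, 0.7169981, -0.6299923)
q' = normalize(q + ½dt·q⊗(0,ω)) = (-0.4569, -0.5226, 0.2947, 0.6567)
p + v·dt = (1.4400, -0.1400, -2.9100)
v' = v + a·dt = (-1.6500, 0.6567, -0.2233)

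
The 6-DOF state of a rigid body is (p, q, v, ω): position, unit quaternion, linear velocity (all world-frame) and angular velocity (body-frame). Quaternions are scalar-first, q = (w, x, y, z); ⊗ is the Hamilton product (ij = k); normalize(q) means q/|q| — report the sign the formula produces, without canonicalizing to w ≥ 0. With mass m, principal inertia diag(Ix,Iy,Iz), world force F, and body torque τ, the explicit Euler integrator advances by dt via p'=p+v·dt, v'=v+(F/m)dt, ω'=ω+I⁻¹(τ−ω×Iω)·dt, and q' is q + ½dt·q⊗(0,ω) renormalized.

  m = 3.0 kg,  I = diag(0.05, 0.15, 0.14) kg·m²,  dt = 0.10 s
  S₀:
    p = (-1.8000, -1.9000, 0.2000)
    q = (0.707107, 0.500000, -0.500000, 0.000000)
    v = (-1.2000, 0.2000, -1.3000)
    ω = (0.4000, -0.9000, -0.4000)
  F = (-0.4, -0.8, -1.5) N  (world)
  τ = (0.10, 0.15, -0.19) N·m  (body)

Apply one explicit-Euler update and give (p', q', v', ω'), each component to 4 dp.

p' = (-1.9200, -1.8800, 0.0700)
q' = (0.6737, 0.5234, -0.5211, -0.0266)
v' = (-1.2133, 0.1733, -1.3500)
ω' = (0.6072, -0.8096, -0.5100)

a = (-0.1333, -0.2667, -0.5000)
p' = p + v·dt = (-1.9200, -1.8800, 0.0700)
new velocity v' = (-1.2133, 0.1733, -1.3500)
α = I⁻¹(τ − ω×Iω) = (2.0720, 0.9040, -1.1000)
ω' = ω + α·dt = (0.6072, -0.8096, -0.5100)
Hamilton product q⊗(0,ω) = (-0.6500000, 0.4828428, -0.4363963, -0.5328428)
q' = normalize(q + ½dt·q⊗(0,ω)) = (0.6737, 0.5234, -0.5211, -0.0266)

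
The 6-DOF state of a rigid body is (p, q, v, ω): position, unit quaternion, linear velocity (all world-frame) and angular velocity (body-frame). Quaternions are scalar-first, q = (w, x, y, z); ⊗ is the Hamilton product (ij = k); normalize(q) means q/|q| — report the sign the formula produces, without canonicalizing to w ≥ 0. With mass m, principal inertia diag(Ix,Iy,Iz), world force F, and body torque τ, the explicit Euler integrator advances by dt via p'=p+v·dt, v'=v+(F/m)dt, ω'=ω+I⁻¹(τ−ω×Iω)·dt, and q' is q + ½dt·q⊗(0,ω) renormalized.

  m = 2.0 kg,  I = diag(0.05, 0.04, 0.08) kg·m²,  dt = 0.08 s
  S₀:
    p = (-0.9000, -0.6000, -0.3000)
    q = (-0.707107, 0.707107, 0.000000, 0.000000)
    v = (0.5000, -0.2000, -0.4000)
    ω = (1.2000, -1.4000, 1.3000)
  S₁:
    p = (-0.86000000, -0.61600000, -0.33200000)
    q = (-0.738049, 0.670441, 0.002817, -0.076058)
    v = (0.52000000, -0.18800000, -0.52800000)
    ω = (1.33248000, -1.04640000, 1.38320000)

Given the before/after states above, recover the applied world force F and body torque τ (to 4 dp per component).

F = (0.5000, 0.3000, -3.2000)
τ = (0.0100, 0.1300, 0.1000)

ω₁ − ω₀ = (0.13248000, 0.35360000, 0.08320000)
applied torque τ = (0.0100, 0.1300, 0.1000)
v₁ − v₀ = (0.02000000, 0.01200000, -0.12800000)
m·(v₁−v₀)/dt = (0.5000, 0.3000, -3.2000)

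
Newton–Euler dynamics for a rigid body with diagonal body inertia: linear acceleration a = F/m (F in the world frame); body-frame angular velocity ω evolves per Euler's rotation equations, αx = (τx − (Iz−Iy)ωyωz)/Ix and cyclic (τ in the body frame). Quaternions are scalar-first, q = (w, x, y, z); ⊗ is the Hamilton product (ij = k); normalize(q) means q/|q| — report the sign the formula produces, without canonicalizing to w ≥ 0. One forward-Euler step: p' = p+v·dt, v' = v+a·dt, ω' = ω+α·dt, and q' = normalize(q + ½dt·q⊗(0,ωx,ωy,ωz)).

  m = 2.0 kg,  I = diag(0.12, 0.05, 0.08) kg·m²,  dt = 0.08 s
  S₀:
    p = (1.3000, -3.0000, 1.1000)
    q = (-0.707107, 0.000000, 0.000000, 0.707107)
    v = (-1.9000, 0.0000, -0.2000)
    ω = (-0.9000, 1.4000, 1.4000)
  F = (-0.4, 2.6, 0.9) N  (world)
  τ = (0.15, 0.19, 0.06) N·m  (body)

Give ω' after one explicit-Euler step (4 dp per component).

gyro term ω×Iω = (0.0588, -0.0504, 0.0882)
(τ − ω×Iω)/I = (0.7600, 4.8080, -0.3525)
ω + α·dt = (-0.8392, 1.7846, 1.3718)

ω' = (-0.8392, 1.7846, 1.3718)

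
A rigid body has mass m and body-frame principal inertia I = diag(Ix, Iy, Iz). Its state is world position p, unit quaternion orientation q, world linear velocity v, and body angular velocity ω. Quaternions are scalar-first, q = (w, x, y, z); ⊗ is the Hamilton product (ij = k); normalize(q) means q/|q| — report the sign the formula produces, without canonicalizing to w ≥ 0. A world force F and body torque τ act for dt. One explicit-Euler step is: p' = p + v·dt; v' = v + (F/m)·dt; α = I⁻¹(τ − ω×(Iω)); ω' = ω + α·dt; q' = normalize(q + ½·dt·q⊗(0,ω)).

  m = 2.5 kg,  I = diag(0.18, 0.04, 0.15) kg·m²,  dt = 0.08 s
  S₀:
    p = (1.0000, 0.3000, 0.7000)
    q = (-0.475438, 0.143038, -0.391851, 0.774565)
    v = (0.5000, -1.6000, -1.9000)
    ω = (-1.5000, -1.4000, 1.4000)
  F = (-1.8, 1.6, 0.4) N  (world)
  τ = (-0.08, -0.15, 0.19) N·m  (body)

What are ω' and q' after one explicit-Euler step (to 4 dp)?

ω' = (-1.4397, -1.5740, 1.6581)
q' = (-0.5296, 0.1921, -0.4177, 0.7129)

gyro term ω×Iω = (-0.2156, -0.0630, -0.2940)
α = I⁻¹(τ − ω×Iω) = (0.7533, -2.1750, 3.2267)
ω + α·dt = (-1.4397, -1.5740, 1.6581)
q⊗(0,ω) = (-1.4184254, 1.2489566, -0.6964875, -1.4536429)
q' = normalize(q + ½dt·q⊗(0,ω)) = (-0.5296, 0.1921, -0.4177, 0.7129)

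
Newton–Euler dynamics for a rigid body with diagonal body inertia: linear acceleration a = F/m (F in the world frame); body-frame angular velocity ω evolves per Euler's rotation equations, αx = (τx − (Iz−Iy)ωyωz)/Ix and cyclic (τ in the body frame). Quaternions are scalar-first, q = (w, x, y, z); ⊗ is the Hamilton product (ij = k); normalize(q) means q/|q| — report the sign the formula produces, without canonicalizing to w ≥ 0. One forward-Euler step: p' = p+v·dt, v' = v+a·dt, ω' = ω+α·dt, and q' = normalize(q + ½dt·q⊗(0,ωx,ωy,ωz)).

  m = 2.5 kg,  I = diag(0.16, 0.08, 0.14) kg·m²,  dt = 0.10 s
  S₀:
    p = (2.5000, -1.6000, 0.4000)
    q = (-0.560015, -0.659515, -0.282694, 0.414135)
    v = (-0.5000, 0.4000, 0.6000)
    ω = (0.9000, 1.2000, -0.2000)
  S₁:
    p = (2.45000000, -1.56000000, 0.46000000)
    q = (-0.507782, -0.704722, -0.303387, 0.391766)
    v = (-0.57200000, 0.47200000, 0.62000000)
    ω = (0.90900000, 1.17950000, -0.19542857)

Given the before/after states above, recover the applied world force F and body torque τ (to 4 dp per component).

F = (-1.8000, 1.8000, 0.5000)
τ = (0.0000, -0.0200, -0.0800)

Δω = ω₁−ω₀ = (0.00900000, -0.02050000, 0.00457143)
applied torque τ = (0.0000, -0.0200, -0.0800)
Δv = v₁−v₀ = (-0.07200000, 0.07200000, 0.02000000)
F = m·Δv/dt = (-1.8000, 1.8000, 0.5000)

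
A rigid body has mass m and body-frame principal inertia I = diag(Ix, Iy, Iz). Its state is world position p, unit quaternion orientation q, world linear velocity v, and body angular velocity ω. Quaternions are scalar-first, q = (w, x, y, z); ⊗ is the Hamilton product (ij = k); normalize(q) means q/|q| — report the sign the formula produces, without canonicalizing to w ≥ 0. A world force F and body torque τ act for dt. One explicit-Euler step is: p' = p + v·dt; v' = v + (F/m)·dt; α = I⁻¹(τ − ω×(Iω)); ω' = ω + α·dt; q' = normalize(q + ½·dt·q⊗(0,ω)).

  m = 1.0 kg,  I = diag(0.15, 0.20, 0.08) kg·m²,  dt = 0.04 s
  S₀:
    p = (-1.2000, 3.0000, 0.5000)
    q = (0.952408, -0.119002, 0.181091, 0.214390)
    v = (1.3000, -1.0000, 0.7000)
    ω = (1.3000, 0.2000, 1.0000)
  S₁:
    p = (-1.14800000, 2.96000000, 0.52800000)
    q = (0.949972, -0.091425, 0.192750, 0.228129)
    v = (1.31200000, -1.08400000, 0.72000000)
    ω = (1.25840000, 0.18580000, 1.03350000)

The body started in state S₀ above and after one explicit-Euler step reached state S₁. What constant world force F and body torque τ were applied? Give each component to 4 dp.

Δω = ω₁−ω₀ = (-0.04160000, -0.01420000, 0.03350000)
I·α + gyro = (-0.1800, 0.0200, 0.0800)
velocity change Δv = (0.01200000, -0.08400000, 0.02000000)
F = m·Δv/dt = (0.3000, -2.1000, 0.5000)

F = (0.3000, -2.1000, 0.5000)
τ = (-0.1800, 0.0200, 0.0800)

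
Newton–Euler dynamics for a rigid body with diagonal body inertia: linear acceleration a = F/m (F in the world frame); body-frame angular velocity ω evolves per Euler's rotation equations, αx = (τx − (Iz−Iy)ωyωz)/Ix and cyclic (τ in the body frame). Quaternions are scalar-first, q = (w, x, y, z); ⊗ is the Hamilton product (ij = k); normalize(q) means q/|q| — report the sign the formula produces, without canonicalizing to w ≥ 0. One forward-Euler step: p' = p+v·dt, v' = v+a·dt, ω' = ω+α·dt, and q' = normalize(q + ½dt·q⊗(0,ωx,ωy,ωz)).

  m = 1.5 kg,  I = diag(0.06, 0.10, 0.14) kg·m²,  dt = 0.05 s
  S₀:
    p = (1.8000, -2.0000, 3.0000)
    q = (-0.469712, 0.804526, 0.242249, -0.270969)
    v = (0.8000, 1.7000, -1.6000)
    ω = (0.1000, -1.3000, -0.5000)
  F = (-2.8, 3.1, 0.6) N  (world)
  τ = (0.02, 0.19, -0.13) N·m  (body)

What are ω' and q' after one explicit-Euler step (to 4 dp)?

gyro term ω×Iω = (0.0260, 0.0040, -0.0052)
(τ − ω×Iω)/I = (-0.1000, 1.8600, -0.8914)
new body rate ω' = (0.0950, -1.2070, -0.5446)
Hamilton product q⊗(0,ω) = (0.0989866, -0.5203554, 0.9857917, -0.8352527)
q' = normalize(q + ½dt·q⊗(0,ω)) = (-0.4670, 0.7910, 0.2667, -0.2917)

ω' = (0.0950, -1.2070, -0.5446)
q' = (-0.4670, 0.7910, 0.2667, -0.2917)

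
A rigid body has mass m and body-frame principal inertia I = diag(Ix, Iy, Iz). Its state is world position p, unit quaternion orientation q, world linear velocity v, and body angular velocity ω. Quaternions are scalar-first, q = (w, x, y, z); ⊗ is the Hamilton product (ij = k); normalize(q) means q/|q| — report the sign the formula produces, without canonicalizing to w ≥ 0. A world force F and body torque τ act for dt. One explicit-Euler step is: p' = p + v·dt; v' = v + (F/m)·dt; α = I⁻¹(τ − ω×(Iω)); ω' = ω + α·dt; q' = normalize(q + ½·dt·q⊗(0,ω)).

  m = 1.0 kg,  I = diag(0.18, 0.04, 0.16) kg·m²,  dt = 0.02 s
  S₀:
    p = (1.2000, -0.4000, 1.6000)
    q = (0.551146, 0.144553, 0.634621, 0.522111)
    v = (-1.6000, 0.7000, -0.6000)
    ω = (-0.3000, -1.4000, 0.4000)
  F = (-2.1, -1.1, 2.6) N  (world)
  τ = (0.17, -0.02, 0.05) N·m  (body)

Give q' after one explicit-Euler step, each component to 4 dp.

q⊗(0,ω) = (0.7229909, 0.8194600, -0.9860589, 0.2084705)
q + ½dt·q⊗(0,ω), renormalized = (0.5583, 0.1527, 0.6247, 0.5241)

q' = (0.5583, 0.1527, 0.6247, 0.5241)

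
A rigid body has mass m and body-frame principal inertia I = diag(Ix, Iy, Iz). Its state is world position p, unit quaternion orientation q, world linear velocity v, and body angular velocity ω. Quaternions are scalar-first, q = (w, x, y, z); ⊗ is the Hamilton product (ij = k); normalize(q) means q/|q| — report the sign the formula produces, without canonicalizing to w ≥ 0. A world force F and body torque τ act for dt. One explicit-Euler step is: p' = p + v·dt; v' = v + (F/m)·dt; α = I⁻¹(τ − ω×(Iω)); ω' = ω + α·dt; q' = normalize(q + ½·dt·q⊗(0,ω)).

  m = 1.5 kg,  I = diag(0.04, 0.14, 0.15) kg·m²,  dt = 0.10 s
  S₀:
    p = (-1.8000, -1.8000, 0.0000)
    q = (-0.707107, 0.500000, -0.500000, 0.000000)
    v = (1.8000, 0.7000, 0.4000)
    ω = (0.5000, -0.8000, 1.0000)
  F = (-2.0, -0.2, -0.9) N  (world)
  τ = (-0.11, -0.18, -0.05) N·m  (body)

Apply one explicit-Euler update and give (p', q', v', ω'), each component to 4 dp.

p' = (-1.6200, -1.7300, 0.0400)
q' = (-0.7379, 0.4562, -0.4955, -0.0428)
v' = (1.6667, 0.6867, 0.3400)
ω' = (0.2450, -0.8893, 0.9933)

gyro term ω×Iω = (-0.0080, -0.0550, -0.0400)
α = I⁻¹(τ − ω×Iω) = (-2.5500, -0.8929, -0.0667)
new body rate ω' = (0.2450, -0.8893, 0.9933)
2q̇ = q⊗(0,ω) = (-0.6500000, -0.8535535, 0.0656856, -0.8571070)
q + ½dt·q⊗(0,ω), renormalized = (-0.7379, 0.4562, -0.4955, -0.0428)
p' = p + v·dt = (-1.6200, -1.7300, 0.0400)
v + (F/m)dt = (1.6667, 0.6867, 0.3400)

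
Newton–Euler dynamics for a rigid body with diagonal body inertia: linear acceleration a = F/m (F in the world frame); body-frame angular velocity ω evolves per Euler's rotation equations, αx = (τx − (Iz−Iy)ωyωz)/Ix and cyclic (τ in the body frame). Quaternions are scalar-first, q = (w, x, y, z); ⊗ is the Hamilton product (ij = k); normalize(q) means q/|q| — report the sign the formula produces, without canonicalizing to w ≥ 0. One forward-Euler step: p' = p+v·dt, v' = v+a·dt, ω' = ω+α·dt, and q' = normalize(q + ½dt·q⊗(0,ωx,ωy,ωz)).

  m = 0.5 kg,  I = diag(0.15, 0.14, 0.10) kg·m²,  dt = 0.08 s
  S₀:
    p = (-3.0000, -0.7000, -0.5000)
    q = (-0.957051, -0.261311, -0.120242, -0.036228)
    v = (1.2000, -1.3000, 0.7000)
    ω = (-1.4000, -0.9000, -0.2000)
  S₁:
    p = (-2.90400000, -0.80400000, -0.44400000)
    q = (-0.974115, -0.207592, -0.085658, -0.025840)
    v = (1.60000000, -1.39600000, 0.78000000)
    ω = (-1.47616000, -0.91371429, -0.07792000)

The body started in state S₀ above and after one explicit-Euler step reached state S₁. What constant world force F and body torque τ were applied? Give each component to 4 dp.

F = (2.5000, -0.6000, 0.5000)
τ = (-0.1500, -0.0100, 0.1400)

rate change Δω = (-0.07616000, -0.01371429, 0.12208000)
gyro term ω₀×Iω₀ = (-0.0072, 0.0140, -0.0126)
I·α + gyro = (-0.1500, -0.0100, 0.1400)
velocity change Δv = (0.40000000, -0.09600000, 0.08000000)
F = m·Δv/dt = (2.5000, -0.6000, 0.5000)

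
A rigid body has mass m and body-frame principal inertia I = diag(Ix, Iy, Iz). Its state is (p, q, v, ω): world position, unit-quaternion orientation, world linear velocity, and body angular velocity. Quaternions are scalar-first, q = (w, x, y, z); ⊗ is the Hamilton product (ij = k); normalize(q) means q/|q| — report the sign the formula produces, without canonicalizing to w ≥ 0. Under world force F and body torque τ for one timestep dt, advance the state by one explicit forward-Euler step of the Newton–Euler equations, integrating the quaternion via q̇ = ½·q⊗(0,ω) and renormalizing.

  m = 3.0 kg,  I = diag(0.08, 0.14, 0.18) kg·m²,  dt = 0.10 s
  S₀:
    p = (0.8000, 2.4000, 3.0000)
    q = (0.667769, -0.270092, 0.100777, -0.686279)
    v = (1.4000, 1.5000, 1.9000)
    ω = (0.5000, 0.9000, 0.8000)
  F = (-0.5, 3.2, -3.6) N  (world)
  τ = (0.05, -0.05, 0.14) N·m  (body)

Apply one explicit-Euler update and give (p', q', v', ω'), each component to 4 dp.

α = I⁻¹(τ − ω×Iω) = (0.2650, -0.0714, 0.6278)
new body rate ω' = (0.5265, 0.8929, 0.8628)
2q̇ = q⊗(0,ω) = (0.5933699, 1.0321572, 0.4739262, 0.2407439)
q' = normalize(q + ½dt·q⊗(0,ω)) = (0.6960, -0.2180, 0.1242, -0.6728)
a = F/m = (-0.1667, 1.0667, -1.2000)
p + v·dt = (0.9400, 2.5500, 3.1900)
v + (F/m)dt = (1.3833, 1.6067, 1.7800)

p' = (0.9400, 2.5500, 3.1900)
q' = (0.6960, -0.2180, 0.1242, -0.6728)
v' = (1.3833, 1.6067, 1.7800)
ω' = (0.5265, 0.8929, 0.8628)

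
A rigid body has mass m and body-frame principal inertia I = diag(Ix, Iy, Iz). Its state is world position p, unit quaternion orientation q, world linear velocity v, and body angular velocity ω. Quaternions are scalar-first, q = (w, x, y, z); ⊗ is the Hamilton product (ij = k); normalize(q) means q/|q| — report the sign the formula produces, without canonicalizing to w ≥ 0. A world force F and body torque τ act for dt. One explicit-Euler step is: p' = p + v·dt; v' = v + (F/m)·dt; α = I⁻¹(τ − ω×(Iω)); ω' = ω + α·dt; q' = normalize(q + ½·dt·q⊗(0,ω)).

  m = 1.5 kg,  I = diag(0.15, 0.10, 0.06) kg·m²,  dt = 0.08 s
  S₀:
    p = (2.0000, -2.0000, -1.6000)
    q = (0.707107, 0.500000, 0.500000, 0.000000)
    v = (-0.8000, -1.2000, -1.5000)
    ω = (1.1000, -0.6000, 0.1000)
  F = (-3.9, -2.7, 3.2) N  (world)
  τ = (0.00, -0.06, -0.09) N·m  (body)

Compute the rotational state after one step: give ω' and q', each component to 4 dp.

ω×(Iω) gyroscopic = (0.0024, 0.0099, 0.0330)
(τ − ω×Iω)/I = (-0.0160, -0.6990, -2.0500)
new body rate ω' = (1.0987, -0.6559, -0.0640)
2q̇ = q⊗(0,ω) = (-0.2500000, 0.8278177, -0.4742642, -0.7792893)
updated quaternion q' = (0.6962, 0.5324, 0.4804, -0.0311)

ω' = (1.0987, -0.6559, -0.0640)
q' = (0.6962, 0.5324, 0.4804, -0.0311)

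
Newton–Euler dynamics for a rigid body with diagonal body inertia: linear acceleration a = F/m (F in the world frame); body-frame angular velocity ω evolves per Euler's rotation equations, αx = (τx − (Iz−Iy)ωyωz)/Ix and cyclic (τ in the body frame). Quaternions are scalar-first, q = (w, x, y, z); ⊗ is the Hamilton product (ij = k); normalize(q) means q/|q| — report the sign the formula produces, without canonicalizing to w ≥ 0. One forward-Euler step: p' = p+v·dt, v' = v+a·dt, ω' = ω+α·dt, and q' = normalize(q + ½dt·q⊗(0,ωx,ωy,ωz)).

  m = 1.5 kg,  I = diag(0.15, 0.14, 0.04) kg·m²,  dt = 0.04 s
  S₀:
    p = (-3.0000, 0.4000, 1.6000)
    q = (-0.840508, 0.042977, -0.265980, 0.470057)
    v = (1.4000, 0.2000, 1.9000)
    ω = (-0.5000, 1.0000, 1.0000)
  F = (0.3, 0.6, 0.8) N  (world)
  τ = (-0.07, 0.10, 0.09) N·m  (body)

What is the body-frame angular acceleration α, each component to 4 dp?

precession coupling ω×(Iω) = (-0.1000, -0.0550, 0.0050)
angular accel α = (0.2000, 1.1071, 2.1250)

α = (0.2000, 1.1071, 2.1250)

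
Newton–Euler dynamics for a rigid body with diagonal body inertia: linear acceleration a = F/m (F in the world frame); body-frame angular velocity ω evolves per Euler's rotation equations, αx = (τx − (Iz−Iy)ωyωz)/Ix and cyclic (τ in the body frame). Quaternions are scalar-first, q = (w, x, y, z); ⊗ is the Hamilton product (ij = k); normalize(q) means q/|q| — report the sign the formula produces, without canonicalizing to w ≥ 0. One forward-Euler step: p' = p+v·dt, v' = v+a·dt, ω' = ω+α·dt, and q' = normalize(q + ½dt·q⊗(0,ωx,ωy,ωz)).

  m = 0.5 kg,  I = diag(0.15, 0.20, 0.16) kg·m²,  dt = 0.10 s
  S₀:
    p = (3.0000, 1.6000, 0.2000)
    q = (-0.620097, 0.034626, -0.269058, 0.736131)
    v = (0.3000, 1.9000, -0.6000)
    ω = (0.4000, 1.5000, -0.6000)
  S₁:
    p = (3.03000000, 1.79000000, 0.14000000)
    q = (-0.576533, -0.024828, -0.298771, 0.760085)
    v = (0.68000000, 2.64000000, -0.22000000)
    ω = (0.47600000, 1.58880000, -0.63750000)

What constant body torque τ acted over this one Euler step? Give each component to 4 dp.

ω₁ − ω₀ = (0.07600000, 0.08880000, -0.03750000)
gyro term ω₀×Iω₀ = (0.0360, 0.0024, 0.0300)
I·α + gyro = (0.1500, 0.1800, -0.0300)

τ = (0.1500, 0.1800, -0.0300)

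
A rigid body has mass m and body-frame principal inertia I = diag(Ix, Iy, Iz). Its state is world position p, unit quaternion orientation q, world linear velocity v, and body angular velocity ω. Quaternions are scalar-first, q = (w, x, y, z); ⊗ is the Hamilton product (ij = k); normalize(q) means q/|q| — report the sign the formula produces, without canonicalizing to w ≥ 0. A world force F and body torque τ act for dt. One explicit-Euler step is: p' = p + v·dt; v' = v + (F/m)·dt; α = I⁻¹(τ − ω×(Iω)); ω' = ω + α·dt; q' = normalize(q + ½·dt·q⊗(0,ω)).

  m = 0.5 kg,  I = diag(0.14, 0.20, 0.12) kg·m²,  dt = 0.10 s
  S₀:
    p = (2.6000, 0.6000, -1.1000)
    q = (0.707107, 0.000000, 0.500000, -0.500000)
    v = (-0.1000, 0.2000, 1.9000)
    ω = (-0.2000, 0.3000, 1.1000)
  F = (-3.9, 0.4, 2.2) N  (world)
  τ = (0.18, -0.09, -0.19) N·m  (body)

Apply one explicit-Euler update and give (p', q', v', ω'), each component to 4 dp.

p' = (2.5900, 0.6200, -0.9100)
q' = (0.7259, 0.0279, 0.5147, -0.4553)
v' = (-0.8800, 0.2800, 2.3400)
ω' = (-0.0526, 0.2572, 0.9447)

a = F/m = (-7.8000, 0.8000, 4.4000)
new position p' = (2.5900, 0.6200, -0.9100)
v + (F/m)dt = (-0.8800, 0.2800, 2.3400)
precession coupling ω×(Iω) = (-0.0264, -0.0044, -0.0036)
α = I⁻¹(τ − ω×Iω) = (1.4743, -0.4280, -1.5533)
new body rate ω' = (-0.0526, 0.2572, 0.9447)
Hamilton product q⊗(0,ω) = (0.4000000, 0.5585786, 0.3121321, 0.8778177)
updated quaternion q' = (0.7259, 0.0279, 0.5147, -0.4553)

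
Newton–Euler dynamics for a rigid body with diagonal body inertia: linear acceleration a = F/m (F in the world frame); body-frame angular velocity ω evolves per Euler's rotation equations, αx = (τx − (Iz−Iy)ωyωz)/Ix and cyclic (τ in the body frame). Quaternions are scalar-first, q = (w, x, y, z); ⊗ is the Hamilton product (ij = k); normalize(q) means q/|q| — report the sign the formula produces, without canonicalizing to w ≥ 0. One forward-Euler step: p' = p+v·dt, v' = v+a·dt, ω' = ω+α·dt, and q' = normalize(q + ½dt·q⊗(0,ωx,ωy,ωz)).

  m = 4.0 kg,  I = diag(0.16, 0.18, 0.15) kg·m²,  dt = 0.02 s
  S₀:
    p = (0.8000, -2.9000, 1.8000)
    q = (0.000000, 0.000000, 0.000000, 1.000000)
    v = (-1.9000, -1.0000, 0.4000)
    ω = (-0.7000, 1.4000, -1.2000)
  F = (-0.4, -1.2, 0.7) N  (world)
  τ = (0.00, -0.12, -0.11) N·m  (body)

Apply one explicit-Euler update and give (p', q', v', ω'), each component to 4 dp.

ω×(Iω) gyroscopic = (0.0504, 0.0084, -0.0196)
α = I⁻¹(τ − ω×Iω) = (-0.3150, -0.7133, -0.6027)
new body rate ω' = (-0.7063, 1.3857, -1.2121)
2q̇ = q⊗(0,ω) = (1.2000000, -1.4000000, -0.7000000, 0.0000000)
updated quaternion q' = (0.0120, -0.0140, -0.0070, 0.9998)
a = (-0.1000, -0.3000, 0.1750)
p + v·dt = (0.7620, -2.9200, 1.8080)
v + (F/m)dt = (-1.9020, -1.0060, 0.4035)

p' = (0.7620, -2.9200, 1.8080)
q' = (0.0120, -0.0140, -0.0070, 0.9998)
v' = (-1.9020, -1.0060, 0.4035)
ω' = (-0.7063, 1.3857, -1.2121)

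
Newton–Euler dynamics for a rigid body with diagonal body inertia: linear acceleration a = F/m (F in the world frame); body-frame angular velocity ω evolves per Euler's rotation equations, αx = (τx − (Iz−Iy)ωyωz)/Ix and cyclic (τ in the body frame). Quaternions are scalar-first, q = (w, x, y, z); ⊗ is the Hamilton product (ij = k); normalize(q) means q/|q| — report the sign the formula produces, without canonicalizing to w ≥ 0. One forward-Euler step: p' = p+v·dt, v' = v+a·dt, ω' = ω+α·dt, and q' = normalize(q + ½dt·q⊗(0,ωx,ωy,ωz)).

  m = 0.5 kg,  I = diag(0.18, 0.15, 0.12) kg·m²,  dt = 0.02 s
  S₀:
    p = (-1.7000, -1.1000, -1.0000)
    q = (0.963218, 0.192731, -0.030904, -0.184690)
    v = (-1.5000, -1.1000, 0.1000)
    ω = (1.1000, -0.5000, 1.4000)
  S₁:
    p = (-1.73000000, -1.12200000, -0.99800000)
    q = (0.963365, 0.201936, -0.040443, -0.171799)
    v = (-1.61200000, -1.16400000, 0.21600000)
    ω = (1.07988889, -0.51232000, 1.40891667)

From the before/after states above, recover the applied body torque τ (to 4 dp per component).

rate change Δω = (-0.02011111, -0.01232000, 0.00891667)
gyro term ω₀×Iω₀ = (0.0210, 0.0924, 0.0165)
τ = I·(Δω/dt) + ω₀×(Iω₀) = (-0.1600, 0.0000, 0.0700)

τ = (-0.1600, 0.0000, 0.0700)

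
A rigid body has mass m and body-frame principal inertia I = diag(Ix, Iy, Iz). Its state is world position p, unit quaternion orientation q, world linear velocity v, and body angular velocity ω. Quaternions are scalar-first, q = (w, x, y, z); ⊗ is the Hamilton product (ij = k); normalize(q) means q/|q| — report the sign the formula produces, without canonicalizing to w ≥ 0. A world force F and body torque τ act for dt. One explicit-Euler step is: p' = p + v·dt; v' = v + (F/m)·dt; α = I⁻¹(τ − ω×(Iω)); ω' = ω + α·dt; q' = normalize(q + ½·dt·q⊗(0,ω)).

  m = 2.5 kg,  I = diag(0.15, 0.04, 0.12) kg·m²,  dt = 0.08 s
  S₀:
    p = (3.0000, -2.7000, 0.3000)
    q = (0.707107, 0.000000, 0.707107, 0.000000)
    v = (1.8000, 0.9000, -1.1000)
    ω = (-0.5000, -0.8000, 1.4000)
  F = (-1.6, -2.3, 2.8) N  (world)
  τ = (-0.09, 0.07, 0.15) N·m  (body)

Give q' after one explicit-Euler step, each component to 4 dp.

q' = (0.7281, 0.0254, 0.6829, 0.0536)

Hamilton product q⊗(0,ω) = (0.5656856, 0.6363963, -0.5656856, 1.3435033)
updated quaternion q' = (0.7281, 0.0254, 0.6829, 0.0536)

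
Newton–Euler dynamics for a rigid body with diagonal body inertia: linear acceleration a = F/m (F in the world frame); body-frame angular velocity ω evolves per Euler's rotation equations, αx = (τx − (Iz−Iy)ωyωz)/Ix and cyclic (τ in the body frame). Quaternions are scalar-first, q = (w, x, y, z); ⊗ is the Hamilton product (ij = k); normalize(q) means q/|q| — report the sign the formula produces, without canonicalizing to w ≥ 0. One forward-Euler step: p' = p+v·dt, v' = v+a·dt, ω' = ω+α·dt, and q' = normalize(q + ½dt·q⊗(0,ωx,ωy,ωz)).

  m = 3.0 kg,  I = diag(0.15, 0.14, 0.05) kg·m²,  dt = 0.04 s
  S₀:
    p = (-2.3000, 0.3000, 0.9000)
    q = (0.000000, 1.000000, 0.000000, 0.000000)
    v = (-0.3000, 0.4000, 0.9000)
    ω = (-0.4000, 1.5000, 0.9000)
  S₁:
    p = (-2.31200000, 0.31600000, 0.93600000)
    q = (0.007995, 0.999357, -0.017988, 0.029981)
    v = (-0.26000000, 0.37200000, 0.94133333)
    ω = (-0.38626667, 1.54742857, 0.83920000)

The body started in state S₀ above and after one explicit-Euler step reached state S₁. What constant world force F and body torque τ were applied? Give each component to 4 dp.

v₁ − v₀ = (0.04000000, -0.02800000, 0.04133333)
applied force F = (3.0000, -2.1000, 3.1000)
ω₁ − ω₀ = (0.01373333, 0.04742857, -0.06080000)
gyro term ω₀×Iω₀ = (-0.1215, -0.0360, 0.0060)
τ = I·(Δω/dt) + ω₀×(Iω₀) = (-0.0700, 0.1300, -0.0700)

F = (3.0000, -2.1000, 3.1000)
τ = (-0.0700, 0.1300, -0.0700)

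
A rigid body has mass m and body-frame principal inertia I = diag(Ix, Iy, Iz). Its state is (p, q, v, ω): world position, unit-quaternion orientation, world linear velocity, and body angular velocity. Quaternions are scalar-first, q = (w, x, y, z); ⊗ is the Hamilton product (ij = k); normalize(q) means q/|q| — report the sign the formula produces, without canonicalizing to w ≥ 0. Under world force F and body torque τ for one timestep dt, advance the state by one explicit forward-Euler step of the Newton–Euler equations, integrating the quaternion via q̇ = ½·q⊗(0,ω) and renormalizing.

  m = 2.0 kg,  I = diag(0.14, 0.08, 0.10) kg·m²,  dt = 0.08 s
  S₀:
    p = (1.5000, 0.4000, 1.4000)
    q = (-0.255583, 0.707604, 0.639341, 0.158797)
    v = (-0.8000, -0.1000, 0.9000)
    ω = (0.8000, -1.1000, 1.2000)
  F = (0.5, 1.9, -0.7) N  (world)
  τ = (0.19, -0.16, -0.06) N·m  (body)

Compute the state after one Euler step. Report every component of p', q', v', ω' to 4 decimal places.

a = (0.2500, 0.9500, -0.3500)
p' = p + v·dt = (1.4360, 0.3920, 1.4720)
v' = v + a·dt = (-0.7800, -0.0240, 0.8720)
α = I⁻¹(τ − ω×Iω) = (1.5457, -2.4800, -1.1280)
ω' = ω + α·dt = (0.9237, -1.2984, 1.1098)
q⊗(0,ω) = (-0.0533645, 0.7374195, -0.4409459, -1.5965368)
q' = normalize(q + ½dt·q⊗(0,ω)) = (-0.2570, 0.7352, 0.6201, 0.0947)

p' = (1.4360, 0.3920, 1.4720)
q' = (-0.2570, 0.7352, 0.6201, 0.0947)
v' = (-0.7800, -0.0240, 0.8720)
ω' = (0.9237, -1.2984, 1.1098)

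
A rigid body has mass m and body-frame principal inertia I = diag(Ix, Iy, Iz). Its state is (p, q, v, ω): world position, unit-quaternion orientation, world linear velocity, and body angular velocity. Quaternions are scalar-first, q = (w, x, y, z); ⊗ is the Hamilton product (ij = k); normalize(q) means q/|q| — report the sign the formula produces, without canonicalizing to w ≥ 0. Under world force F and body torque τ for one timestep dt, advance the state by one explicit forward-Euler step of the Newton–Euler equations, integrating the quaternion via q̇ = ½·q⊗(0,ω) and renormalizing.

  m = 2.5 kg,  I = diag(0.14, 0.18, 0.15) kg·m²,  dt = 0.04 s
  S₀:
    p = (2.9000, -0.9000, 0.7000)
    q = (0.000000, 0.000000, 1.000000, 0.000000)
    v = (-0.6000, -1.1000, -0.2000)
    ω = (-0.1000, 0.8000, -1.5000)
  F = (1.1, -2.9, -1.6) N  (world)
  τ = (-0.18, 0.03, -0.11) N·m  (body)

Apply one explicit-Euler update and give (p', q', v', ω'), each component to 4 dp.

gyro term ω×Iω = (0.0360, -0.0015, -0.0032)
(τ − ω×Iω)/I = (-1.5429, 0.1750, -0.7120)
ω' = ω + α·dt = (-0.1617, 0.8070, -1.5285)
Hamilton product q⊗(0,ω) = (-0.8000000, -1.5000000, 0.0000000, 0.1000000)
updated quaternion q' = (-0.0160, -0.0300, 0.9994, 0.0020)
a = F/m = (0.4400, -1.1600, -0.6400)
p + v·dt = (2.8760, -0.9440, 0.6920)
v + (F/m)dt = (-0.5824, -1.1464, -0.2256)

p' = (2.8760, -0.9440, 0.6920)
q' = (-0.0160, -0.0300, 0.9994, 0.0020)
v' = (-0.5824, -1.1464, -0.2256)
ω' = (-0.1617, 0.8070, -1.5285)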